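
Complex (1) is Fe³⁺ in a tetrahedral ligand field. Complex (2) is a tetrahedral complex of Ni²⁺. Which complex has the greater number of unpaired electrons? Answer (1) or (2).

(1): Group 8 minus oxidation state +3 gives a d⁵ configuration for Fe³⁺; With tetrahedral geometry the complex is necessarily high-spin; e² t₂³ → 5 unpaired.
(2): Ni²⁺: group 10, so d-count = 10 − 2 = 8; Tetrahedral fields are weak (Δₜ ≈ 4/9 Δₒ), so electrons fill high-spin; e^4 t2^4 → 2 unpaired.
So (1) has more unpaired electrons.

(1)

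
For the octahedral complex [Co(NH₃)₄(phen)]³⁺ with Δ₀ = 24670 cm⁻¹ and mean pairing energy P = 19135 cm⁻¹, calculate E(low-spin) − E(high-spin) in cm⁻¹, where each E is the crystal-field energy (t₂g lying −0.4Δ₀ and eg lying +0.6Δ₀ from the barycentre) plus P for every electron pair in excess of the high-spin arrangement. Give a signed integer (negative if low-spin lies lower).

Ligand charges: 4×(+0) from NH₃ and 1×(+0) from phen sum to +0; with overall charge +3, Co is +3.
Co is in group 9, so Co³⁺ is d⁶ (9 − 3 = 6).
High-spin d⁶ fills as t₂g⁴ eg² with CFSE 4(−0.4) + 2(+0.6) = -0.4Δ₀ = -9868 cm⁻¹.
Low-spin: t₂g⁶ eg⁰, orbital CFSE = -2.4Δ₀ = -59208 cm⁻¹; plus 2 excess pairs × P = +38270 cm⁻¹; total -20938 cm⁻¹.
Thus E(LS) − E(HS) = -11070 cm⁻¹.

-11070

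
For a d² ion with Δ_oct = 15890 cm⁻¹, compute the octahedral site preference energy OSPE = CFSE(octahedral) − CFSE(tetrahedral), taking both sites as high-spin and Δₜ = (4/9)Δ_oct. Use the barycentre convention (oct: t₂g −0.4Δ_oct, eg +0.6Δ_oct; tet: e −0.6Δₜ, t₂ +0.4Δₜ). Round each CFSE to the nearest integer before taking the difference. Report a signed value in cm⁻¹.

In an octahedral site d² (HS) is t₂g² eg⁰, giving CFSE(oct) = -0.8Δ_oct = -12712 cm⁻¹.
Tetrahedral e² t₂⁰ gives -1.2Δₜ = -1.2 × (4/9) × 15890 = -8475 cm⁻¹.
OSPE = CFSE(oct) − CFSE(tet) = -12712 − (-8475) = -4237 cm⁻¹.

-4237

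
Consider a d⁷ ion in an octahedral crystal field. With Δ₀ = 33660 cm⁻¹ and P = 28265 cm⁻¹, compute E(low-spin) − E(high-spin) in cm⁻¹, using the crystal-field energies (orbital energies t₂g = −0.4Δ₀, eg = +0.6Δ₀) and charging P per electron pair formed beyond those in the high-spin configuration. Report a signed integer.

-5395

High-spin d⁷ fills as t₂g⁵ eg² with CFSE 5(−0.4) + 2(+0.6) = -0.8Δ₀ = -26928 cm⁻¹.
For low-spin the configuration is t₂g⁶ eg¹: orbital energy -1.8 × 33660 = -60588 cm⁻¹, and 1 additional pair relative to high-spin adds 28265 cm⁻¹, giving -32323 cm⁻¹.
E(LS) − E(HS) = -32323 − (-26928) = -5395 cm⁻¹.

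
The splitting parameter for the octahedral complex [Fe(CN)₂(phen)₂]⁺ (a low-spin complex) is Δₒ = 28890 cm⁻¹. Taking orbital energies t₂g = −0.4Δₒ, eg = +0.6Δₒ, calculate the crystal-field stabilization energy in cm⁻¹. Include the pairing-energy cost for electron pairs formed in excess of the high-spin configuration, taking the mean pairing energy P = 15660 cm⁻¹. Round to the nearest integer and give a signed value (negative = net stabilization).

Ligand charges: 2×(-1) from CN⁻ and 2×(+0) from phen sum to -2; with overall charge +1, Fe is +3.
Fe sits in group 8; removing 3 electrons leaves Fe³⁺ with 8 − 3 = 5 d electrons.
Electron filling gives t₂g⁵ eg⁰.
Orbital CFSE = 5(-0.4) + 0(0.6) = -2.0Δₒ = -2.0 × 28890 = -57780 cm⁻¹.
Relative to high-spin t₂g³ eg² (0 paired), the low-spin configuration has 2 additional pairs, contributing +2 × 15660 = +31320 cm⁻¹.
Net CFSE = -57780 + 31320 = -26460 cm⁻¹.

-26460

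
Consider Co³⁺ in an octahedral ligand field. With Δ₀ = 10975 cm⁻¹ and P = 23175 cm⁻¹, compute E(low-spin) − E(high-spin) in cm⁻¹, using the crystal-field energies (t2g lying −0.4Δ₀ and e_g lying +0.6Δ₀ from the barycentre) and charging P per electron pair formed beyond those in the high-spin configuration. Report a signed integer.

24400

Group 9 minus oxidation state +3 gives a d⁶ configuration for Co³⁺.
In the high-spin limit (t2g^4 e_g^2) the orbital term is -0.4Δ₀ = -4390 cm⁻¹, with no excess pairing.
Low-spin: t2g^6 e_g^0, orbital CFSE = -2.4Δ₀ = -26340 cm⁻¹; plus 2 excess pairs × P = +46350 cm⁻¹; total 20010 cm⁻¹.
E(LS) − E(HS) = 20010 − (-4390) = 24400 cm⁻¹.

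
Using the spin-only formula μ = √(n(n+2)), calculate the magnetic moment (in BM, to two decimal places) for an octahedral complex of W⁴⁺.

W sits in group 6; removing 4 electrons leaves W⁴⁺ with 6 − 4 = 2 d electrons.
Configuration: t2g^2 e_g^0 → 2 unpaired electrons.
μ(spin-only) = √[2(2+2)] = √8 ≈ 2.83 BM.

2.83 BM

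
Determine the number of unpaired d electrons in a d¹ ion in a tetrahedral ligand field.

Tetrahedral fields are weak (Δₜ ≈ 4/9 Δₒ), so electrons fill high-spin.
Configuration: e¹ t₂⁰, giving 1 unpaired electron.

1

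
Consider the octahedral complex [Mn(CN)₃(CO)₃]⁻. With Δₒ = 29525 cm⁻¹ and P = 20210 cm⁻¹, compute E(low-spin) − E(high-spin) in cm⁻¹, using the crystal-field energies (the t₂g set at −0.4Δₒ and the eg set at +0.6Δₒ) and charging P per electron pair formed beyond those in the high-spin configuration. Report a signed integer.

-18630

Ligand charges: 3×(-1) from CN⁻ and 3×(+0) from CO sum to -3; with overall charge -1, Mn is +2.
Group 7 minus oxidation state +2 gives a d⁵ configuration for Mn²⁺.
High-spin: t₂g³ eg², CFSE = 0.0Δₒ = 0 cm⁻¹.
Low-spin t₂g⁵ eg⁰ gives -2.0Δₒ = -59050 cm⁻¹, but forming 2 extra pairs costs 2P = 40420 cm⁻¹, so E(LS) = -59050 + 40420 = -18630 cm⁻¹.
E(LS) − E(HS) = -18630 − (0) = -18630 cm⁻¹.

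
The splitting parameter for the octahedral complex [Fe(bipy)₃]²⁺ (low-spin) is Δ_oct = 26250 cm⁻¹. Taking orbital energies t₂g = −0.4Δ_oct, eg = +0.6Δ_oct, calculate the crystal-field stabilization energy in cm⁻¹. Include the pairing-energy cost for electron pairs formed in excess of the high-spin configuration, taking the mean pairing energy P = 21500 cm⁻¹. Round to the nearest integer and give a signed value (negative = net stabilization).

bipy is neutral, so the +2 overall charge sits on Fe: oxidation state +2.
Fe²⁺: group 8, so d-count = 8 − 2 = 6.
Configuration: t₂g⁶ eg⁰.
Orbital CFSE = 6(-0.4) + 0(0.6) = -2.4Δ_oct = -2.4 × 26250 = -63000 cm⁻¹.
Relative to high-spin t₂g⁴ eg² (1 paired), the low-spin configuration has 2 additional pairs, contributing +2 × 21500 = +43000 cm⁻¹.
Combining: -63000 + 43000 = -20000 cm⁻¹.

-20000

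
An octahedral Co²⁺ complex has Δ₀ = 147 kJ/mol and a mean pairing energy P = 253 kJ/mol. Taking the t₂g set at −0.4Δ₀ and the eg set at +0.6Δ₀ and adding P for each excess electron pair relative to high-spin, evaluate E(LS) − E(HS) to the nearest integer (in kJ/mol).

106

Co²⁺: group 9, so d-count = 9 − 2 = 7.
High-spin: t₂g⁵ eg², CFSE = -0.8Δ₀ = -118 kJ/mol.
Low-spin t₂g⁶ eg¹ gives -1.8Δ₀ = -265 kJ/mol, but forming 1 extra pair costs 1P = 253 kJ/mol, so E(LS) = -265 + 253 = -12 kJ/mol.
The difference is -12 − (-118) = 106 kJ/mol, so high-spin lies lower.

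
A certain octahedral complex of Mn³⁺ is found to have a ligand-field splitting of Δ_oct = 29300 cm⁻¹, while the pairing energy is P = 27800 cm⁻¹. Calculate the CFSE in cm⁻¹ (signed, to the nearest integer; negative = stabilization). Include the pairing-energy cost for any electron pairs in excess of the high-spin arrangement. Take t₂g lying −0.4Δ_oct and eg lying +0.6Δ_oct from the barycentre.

Group 7 minus oxidation state +3 gives a d⁴ configuration for Mn³⁺.
With Δ_oct > P the complex is low-spin.
Filling d⁴ accordingly: t₂g⁴ eg⁰.
Orbital CFSE = -1.6Δ_oct = -1.6 × 29300 = -46880 cm⁻¹.
Excess pairs vs high-spin: 1 − 0 = 1; pairing cost = +27800 cm⁻¹.
Net CFSE = -46880 + 27800 = -19080 cm⁻¹.

-19080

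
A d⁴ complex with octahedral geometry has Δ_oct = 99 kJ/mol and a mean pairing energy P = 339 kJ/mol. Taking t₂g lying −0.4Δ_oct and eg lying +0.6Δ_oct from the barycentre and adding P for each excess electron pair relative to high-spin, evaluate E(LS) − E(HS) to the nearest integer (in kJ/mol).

240

High-spin d⁴ fills as t₂g³ eg¹ with CFSE 3(−0.4) + 1(+0.6) = -0.6Δ_oct = -59 kJ/mol.
For low-spin the configuration is t₂g⁴ eg⁰: orbital energy -1.6 × 99 = -158 kJ/mol, and 1 additional pair relative to high-spin adds 339 kJ/mol, giving 181 kJ/mol.
The difference is 181 − (-59) = 240 kJ/mol, so high-spin lies lower.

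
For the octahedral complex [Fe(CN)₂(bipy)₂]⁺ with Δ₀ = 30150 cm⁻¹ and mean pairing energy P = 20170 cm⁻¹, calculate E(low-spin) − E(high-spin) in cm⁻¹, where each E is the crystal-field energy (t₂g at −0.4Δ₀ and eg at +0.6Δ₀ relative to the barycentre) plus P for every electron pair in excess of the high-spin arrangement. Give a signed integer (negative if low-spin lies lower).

-19960

Ligand charges: 2×(-1) from CN⁻ and 2×(+0) from bipy sum to -2; with overall charge +1, Fe is +3.
Fe sits in group 8; removing 3 electrons leaves Fe³⁺ with 8 − 3 = 5 d electrons.
High-spin: t₂g³ eg², CFSE = 0.0Δ₀ = 0 cm⁻¹.
Low-spin: t₂g⁵ eg⁰, orbital CFSE = -2.0Δ₀ = -60300 cm⁻¹; plus 2 excess pairs × P = +40340 cm⁻¹; total -19960 cm⁻¹.
Thus E(LS) − E(HS) = -19960 cm⁻¹.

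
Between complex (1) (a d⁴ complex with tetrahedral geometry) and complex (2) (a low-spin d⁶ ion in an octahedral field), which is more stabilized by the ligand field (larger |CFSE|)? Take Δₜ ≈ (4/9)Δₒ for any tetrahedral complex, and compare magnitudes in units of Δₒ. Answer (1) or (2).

(2)

(1): Tetrahedral splitting is small, so the complex is high-spin; e^2 t2^2, CFSE = -0.4Δₜ ≈ -0.18Δₒ.
(2): t2g^6 e_g^0, CFSE = -2.4Δₒ.
So (2) has the larger |CFSE|.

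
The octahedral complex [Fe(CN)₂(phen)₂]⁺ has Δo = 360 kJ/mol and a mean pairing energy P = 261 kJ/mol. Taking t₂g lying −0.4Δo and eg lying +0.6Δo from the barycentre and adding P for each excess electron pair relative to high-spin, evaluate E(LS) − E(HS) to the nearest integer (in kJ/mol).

-198

Ligand charges: 2×(-1) from CN⁻ and 2×(+0) from phen sum to -2; with overall charge +1, Fe is +3.
Group 8 minus oxidation state +3 gives a d⁵ configuration for Fe³⁺.
High-spin: t₂g³ eg², CFSE = 0.0Δo = 0 kJ/mol.
Low-spin t₂g⁵ eg⁰ gives -2.0Δo = -720 kJ/mol, but forming 2 extra pairs costs 2P = 522 kJ/mol, so E(LS) = -720 + 522 = -198 kJ/mol.
E(LS) − E(HS) = -198 − (0) = -198 kJ/mol.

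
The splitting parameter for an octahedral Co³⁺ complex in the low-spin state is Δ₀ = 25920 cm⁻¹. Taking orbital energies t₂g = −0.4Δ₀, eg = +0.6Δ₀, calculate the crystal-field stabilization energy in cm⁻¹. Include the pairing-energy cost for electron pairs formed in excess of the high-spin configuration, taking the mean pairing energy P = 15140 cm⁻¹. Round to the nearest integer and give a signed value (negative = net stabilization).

-31928

Group 9 minus oxidation state +3 gives a d⁶ configuration for Co³⁺.
The d⁶ electrons fill as t₂g⁶ eg⁰.
The orbital stabilization is -2.4Δ₀ = -2.4 × 25920 = -62208 cm⁻¹.
Pairing penalty: 3 pairs vs 1 in the high-spin reference → 2 extra × P = 30280 cm⁻¹.
Overall CFSE = -62208 + 30280 = -31928 cm⁻¹.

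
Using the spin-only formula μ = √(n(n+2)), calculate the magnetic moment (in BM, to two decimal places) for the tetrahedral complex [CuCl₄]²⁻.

Each Cl⁻ contributes -1; 4 × (-1) = -4. With overall charge -2, Cu is in the +2 oxidation state.
Cu²⁺: group 11, so d-count = 11 − 2 = 9.
With tetrahedral geometry the complex is necessarily high-spin.
Configuration: e⁴ t₂⁵ → 1 unpaired electron.
μ(spin-only) = √[1(1+2)] = √3 ≈ 1.73 BM.

1.73 BM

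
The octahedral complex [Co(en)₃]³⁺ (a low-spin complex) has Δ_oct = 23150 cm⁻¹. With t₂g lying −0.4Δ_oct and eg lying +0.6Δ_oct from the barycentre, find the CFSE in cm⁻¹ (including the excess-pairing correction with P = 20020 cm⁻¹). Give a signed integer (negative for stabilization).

en is neutral, so the +3 overall charge sits on Co: oxidation state +3.
Co³⁺: group 9, so d-count = 9 − 3 = 6.
The d⁶ electrons fill as t₂g⁶ eg⁰.
The orbital stabilization is -2.4Δ_oct = -2.4 × 23150 = -55560 cm⁻¹.
Pairing penalty: 3 pairs vs 1 in the high-spin reference → 2 extra × P = 40040 cm⁻¹.
Combining: -55560 + 40040 = -15520 cm⁻¹.

-15520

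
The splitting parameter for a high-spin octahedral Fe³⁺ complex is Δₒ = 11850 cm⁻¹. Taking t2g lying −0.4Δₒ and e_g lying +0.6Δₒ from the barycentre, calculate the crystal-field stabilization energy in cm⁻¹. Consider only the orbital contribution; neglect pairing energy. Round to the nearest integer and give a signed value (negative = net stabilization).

0

Group 8 minus oxidation state +3 gives a d⁵ configuration for Fe³⁺.
The d⁵ electrons fill as t2g^3 e_g^2.
The orbital stabilization is 0.0Δₒ = 0.0 × 11850 = 0 cm⁻¹.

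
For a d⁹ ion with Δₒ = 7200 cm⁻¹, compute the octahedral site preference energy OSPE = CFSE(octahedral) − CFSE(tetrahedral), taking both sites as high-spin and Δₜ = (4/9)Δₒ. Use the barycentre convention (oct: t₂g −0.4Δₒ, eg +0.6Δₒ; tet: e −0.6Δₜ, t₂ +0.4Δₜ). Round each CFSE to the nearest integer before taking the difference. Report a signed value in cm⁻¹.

Octahedral high-spin t₂g⁶ eg³: CFSE = -0.6 × 7200 = -4320 cm⁻¹.
Tetrahedral: e⁴ t₂⁵, CFSE = 4(−0.6) + 5(+0.4) = -0.4Δₜ = -0.4 × (4/9) × 7200 = -1280 cm⁻¹.
OSPE = -4320 − (-1280) = -3040 cm⁻¹.

-3040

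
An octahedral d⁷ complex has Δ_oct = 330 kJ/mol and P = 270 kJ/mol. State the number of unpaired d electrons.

1

Here Δ_oct > P (330 > 270), so the low-spin state is favoured.
Configuration: t2g^6 e_g^1.
Unpaired electrons: 1.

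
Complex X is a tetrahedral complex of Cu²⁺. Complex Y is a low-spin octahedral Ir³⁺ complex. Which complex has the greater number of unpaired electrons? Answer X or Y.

X

X: Cu²⁺: group 11, so d-count = 11 − 2 = 9; Tetrahedral splitting is small, so the complex is high-spin; e⁴ t₂⁵ → 1 unpaired.
Y: Ir sits in group 9; removing 3 electrons leaves Ir³⁺ with 9 − 3 = 6 d electrons; t₂g⁶ eg⁰ → 0 unpaired.
So X has more unpaired electrons.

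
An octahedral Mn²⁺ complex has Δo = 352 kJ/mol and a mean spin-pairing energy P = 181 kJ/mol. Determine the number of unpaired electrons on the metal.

1

Group 7 minus oxidation state +2 gives a d⁵ configuration for Mn²⁺.
Δo > P, so pairing is preferred: the ground state is low-spin.
Filling d⁵ accordingly: t2g^5 e_g^0.
Unpaired electrons: 1.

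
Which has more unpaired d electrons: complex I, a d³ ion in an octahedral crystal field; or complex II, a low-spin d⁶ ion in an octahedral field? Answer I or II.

I: t2g^3 e_g^0 → 3 unpaired.
II: t2g^6 e_g^0 → 0 unpaired.
So I has more unpaired electrons.

I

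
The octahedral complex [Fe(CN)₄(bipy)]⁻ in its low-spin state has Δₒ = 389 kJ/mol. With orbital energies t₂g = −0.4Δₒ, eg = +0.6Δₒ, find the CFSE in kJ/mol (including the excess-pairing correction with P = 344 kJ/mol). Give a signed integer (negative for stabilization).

-90

Ligand charges: 4×(-1) from CN⁻ and 1×(+0) from bipy sum to -4; with overall charge -1, Fe is +3.
Fe³⁺: group 8, so d-count = 8 − 3 = 5.
Configuration: t₂g⁵ eg⁰.
Orbital CFSE = 5(-0.4) + 0(0.6) = -2.0Δₒ = -2.0 × 389 = -778 kJ/mol.
Relative to high-spin t₂g³ eg² (0 paired), the low-spin configuration has 2 additional pairs, contributing +2 × 344 = +688 kJ/mol.
Net CFSE = -778 + 688 = -90 kJ/mol.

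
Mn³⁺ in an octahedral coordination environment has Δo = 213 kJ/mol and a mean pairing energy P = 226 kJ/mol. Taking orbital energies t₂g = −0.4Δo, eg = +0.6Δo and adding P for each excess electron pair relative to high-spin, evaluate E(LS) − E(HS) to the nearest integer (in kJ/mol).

Mn³⁺: group 7, so d-count = 7 − 3 = 4.
High-spin d⁴ fills as t₂g³ eg¹ with CFSE 3(−0.4) + 1(+0.6) = -0.6Δo = -128 kJ/mol.
Low-spin t₂g⁴ eg⁰ gives -1.6Δo = -341 kJ/mol, but forming 1 extra pair costs 1P = 226 kJ/mol, so E(LS) = -341 + 226 = -115 kJ/mol.
Thus E(LS) − E(HS) = 13 kJ/mol.

13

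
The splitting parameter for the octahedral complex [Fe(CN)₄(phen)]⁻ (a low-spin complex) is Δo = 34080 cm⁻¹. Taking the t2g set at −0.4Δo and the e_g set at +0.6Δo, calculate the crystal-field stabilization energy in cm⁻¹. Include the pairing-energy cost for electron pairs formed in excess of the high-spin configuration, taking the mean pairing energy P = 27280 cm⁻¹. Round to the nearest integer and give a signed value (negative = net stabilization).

Ligand charges: 4×(-1) from CN⁻ and 1×(+0) from phen sum to -4; with overall charge -1, Fe is +3.
Fe is in group 8, so Fe³⁺ is d⁵ (8 − 3 = 5).
Electron filling gives t2g^5 e_g^0.
The orbital stabilization is -2.0Δo = -2.0 × 34080 = -68160 cm⁻¹.
Relative to high-spin t2g^3 e_g^2 (0 paired), the low-spin configuration has 2 additional pairs, contributing +2 × 27280 = +54560 cm⁻¹.
Combining: -68160 + 54560 = -13600 cm⁻¹.

-13600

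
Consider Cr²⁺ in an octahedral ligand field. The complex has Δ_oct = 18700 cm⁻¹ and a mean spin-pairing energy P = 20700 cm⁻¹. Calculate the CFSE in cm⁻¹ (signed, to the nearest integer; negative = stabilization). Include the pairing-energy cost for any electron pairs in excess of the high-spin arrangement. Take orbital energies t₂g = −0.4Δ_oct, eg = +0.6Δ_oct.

Group 6 minus oxidation state +2 gives a d⁴ configuration for Cr²⁺.
Since Δ_oct = 18700 cm⁻¹ < P = 20700 cm⁻¹, the complex adopts the high-spin configuration.
Configuration: t₂g³ eg¹.
Orbital CFSE = -0.6Δ_oct = -0.6 × 18700 = -11220 cm⁻¹.
High-spin has no excess pairs, so no pairing correction applies.

-11220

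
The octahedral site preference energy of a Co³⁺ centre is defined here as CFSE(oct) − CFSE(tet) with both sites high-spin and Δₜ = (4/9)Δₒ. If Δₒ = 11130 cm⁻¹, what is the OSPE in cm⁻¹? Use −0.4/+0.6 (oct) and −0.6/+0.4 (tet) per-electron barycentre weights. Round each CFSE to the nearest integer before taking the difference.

Co³⁺: group 9, so d-count = 9 − 3 = 6.
Octahedral high-spin t₂g⁴ eg²: CFSE = -0.4 × 11130 = -4452 cm⁻¹.
Tetrahedral e³ t₂³ gives -0.6Δₜ = -0.6 × (4/9) × 11130 = -2968 cm⁻¹.
Subtracting, OSPE = -4452 − (-2968) = -1484 cm⁻¹.

-1484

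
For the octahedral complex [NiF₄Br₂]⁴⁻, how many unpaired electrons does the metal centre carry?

Ligand charges: 4×(-1) from F⁻ and 2×(-1) from Br⁻ sum to -6; with overall charge -4, Ni is +2.
Ni is in group 10, so Ni²⁺ is d⁸ (10 − 2 = 8).
Configuration: t₂g⁶ eg², giving 2 unpaired electrons.

2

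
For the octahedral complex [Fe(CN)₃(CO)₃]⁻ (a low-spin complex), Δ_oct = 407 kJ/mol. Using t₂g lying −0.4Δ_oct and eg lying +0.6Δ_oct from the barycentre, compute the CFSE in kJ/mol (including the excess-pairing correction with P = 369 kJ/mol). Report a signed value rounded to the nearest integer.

-239

Ligand charges: 3×(-1) from CN⁻ and 3×(+0) from CO sum to -3; with overall charge -1, Fe is +2.
Fe²⁺: group 8, so d-count = 8 − 2 = 6.
Electron filling gives t₂g⁶ eg⁰.
Orbital CFSE = 6(-0.4) + 0(0.6) = -2.4Δ_oct = -2.4 × 407 = -977 kJ/mol.
Relative to high-spin t₂g⁴ eg² (1 paired), the low-spin configuration has 2 additional pairs, contributing +2 × 369 = +738 kJ/mol.
Net CFSE = -977 + 738 = -239 kJ/mol.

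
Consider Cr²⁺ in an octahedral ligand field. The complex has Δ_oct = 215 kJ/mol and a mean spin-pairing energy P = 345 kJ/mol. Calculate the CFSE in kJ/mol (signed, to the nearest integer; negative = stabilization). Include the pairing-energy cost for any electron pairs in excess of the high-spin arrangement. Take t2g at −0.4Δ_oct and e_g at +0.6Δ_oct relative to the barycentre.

Cr sits in group 6; removing 2 electrons leaves Cr²⁺ with 6 − 2 = 4 d electrons.
Here Δ_oct < P (215 < 345), so the high-spin state is favoured.
That gives t2g^3 e_g^1.
Orbital CFSE = -0.6Δ_oct = -0.6 × 215 = -129 kJ/mol.
High-spin has no excess pairs, so no pairing correction applies.

-129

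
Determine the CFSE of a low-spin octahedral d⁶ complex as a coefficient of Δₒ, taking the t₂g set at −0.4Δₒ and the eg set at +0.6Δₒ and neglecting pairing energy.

Configuration: t₂g⁶ eg⁰.
CFSE = 6(-0.4Δₒ) + 0(0.6Δₒ) = -2.4Δₒ + 0.0Δₒ = -2.4Δₒ.

-2.4 Δₒ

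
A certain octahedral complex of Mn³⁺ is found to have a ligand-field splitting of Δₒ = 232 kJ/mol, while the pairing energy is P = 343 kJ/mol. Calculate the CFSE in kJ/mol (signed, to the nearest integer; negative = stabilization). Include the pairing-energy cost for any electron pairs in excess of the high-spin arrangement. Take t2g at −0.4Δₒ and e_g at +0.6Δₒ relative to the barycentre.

-139

Mn³⁺: group 7, so d-count = 7 − 3 = 4.
With Δₒ < P the complex is high-spin.
Filling d⁴ accordingly: t2g^3 e_g^1.
Orbital CFSE = -0.6Δₒ = -0.6 × 232 = -139 kJ/mol.
High-spin has no excess pairs, so no pairing correction applies.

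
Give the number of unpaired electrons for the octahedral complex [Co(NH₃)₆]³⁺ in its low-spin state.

NH₃ is neutral, so the +3 overall charge sits on Co: oxidation state +3.
Co is in group 9, so Co³⁺ is d⁶ (9 − 3 = 6).
Configuration: t₂g⁶ eg⁰, giving 0 unpaired electrons.

0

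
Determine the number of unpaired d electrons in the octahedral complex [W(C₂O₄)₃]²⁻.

2

Each C₂O₄²⁻ contributes -2; 3 × (-2) = -6. With overall charge -2, W is in the +4 oxidation state.
W⁴⁺: group 6, so d-count = 6 − 4 = 2.
For octahedral d² the high- and low-spin configurations coincide.
Configuration: t₂g² eg⁰, giving 2 unpaired electrons.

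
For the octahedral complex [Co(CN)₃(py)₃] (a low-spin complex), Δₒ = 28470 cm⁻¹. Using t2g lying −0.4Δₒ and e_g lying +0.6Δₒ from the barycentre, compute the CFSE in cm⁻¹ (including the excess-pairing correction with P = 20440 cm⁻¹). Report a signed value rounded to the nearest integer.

-27448

Ligand charges: 3×(-1) from CN⁻ and 3×(+0) from py sum to -3; with overall charge +0, Co is +3.
Group 9 minus oxidation state +3 gives a d⁶ configuration for Co³⁺.
The d⁶ electrons fill as t2g^6 e_g^0.
CFSE(orbital) = 6×(-0.4Δₒ) + 0×(0.6Δₒ) = -2.4Δₒ; with Δₒ = 28470 cm⁻¹ that is -68328 cm⁻¹.
Pairing penalty: 3 pairs vs 1 in the high-spin reference → 2 extra × P = 40880 cm⁻¹.
Net CFSE = -68328 + 40880 = -27448 cm⁻¹.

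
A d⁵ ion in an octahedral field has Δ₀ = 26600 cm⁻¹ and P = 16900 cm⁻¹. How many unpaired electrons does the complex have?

Since Δ₀ = 26600 cm⁻¹ > P = 16900 cm⁻¹, the complex adopts the low-spin configuration.
Configuration: t₂g⁵ eg⁰.
Unpaired electrons: 1.

1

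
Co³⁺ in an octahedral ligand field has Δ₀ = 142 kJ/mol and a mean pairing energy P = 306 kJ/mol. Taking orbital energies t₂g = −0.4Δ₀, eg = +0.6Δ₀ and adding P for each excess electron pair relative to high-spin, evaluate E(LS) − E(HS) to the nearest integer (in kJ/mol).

328

Co sits in group 9; removing 3 electrons leaves Co³⁺ with 9 − 3 = 6 d electrons.
In the high-spin limit (t₂g⁴ eg²) the orbital term is -0.4Δ₀ = -57 kJ/mol, with no excess pairing.
Low-spin: t₂g⁶ eg⁰, orbital CFSE = -2.4Δ₀ = -341 kJ/mol; plus 2 excess pairs × P = +612 kJ/mol; total 271 kJ/mol.
Thus E(LS) − E(HS) = 328 kJ/mol.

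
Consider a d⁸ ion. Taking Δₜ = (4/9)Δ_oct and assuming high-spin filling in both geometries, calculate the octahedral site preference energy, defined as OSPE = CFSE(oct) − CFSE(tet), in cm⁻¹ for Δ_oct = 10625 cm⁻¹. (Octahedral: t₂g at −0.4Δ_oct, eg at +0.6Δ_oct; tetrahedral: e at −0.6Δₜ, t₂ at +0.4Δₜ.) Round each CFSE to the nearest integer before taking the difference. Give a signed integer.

-8972

Octahedral (high-spin): t₂g⁶ eg², CFSE = 6(−0.4) + 2(+0.6) = -1.2Δ_oct = -1.2 × 10625 = -12750 cm⁻¹.
Tetrahedral e⁴ t₂⁴ gives -0.8Δₜ = -0.8 × (4/9) × 10625 = -3778 cm⁻¹.
OSPE = CFSE(oct) − CFSE(tet) = -12750 − (-3778) = -8972 cm⁻¹.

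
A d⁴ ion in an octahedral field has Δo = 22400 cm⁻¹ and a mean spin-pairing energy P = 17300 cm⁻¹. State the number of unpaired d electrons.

2

With Δo > P the complex is low-spin.
That gives t2g^4 e_g^0.
Unpaired electrons: 2.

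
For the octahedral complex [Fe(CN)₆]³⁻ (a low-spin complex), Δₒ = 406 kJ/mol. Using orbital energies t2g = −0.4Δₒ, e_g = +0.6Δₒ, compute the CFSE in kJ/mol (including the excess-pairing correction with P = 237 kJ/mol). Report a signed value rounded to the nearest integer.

Each CN⁻ contributes -1; 6 × (-1) = -6. With overall charge -3, Fe is in the +3 oxidation state.
Fe³⁺: group 8, so d-count = 8 − 3 = 5.
Configuration: t2g^5 e_g^0.
The orbital stabilization is -2.0Δₒ = -2.0 × 406 = -812 kJ/mol.
High-spin d⁵ would be t2g^3 e_g^2 with 0 pairs; low-spin has 2, so 2 excess pairs cost +2P = +474 kJ/mol.
Overall CFSE = -812 + 474 = -338 kJ/mol.

-338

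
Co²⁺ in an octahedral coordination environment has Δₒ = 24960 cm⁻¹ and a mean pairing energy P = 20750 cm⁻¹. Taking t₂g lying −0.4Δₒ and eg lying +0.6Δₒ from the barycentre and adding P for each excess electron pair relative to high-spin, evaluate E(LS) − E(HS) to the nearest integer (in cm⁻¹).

-4210

Co²⁺: group 9, so d-count = 9 − 2 = 7.
High-spin d⁷ fills as t₂g⁵ eg² with CFSE 5(−0.4) + 2(+0.6) = -0.8Δₒ = -19968 cm⁻¹.
Low-spin: t₂g⁶ eg¹, orbital CFSE = -1.8Δₒ = -44928 cm⁻¹; plus 1 excess pair × P = +20750 cm⁻¹; total -24178 cm⁻¹.
Thus E(LS) − E(HS) = -4210 cm⁻¹.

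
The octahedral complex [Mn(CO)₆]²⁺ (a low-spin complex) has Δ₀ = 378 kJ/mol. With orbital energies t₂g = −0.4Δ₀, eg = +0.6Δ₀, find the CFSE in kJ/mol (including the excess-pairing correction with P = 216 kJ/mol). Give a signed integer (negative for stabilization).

-324

CO is neutral, so the +2 overall charge sits on Mn: oxidation state +2.
Mn²⁺: group 7, so d-count = 7 − 2 = 5.
The d⁵ electrons fill as t₂g⁵ eg⁰.
The orbital stabilization is -2.0Δ₀ = -2.0 × 378 = -756 kJ/mol.
Relative to high-spin t₂g³ eg² (0 paired), the low-spin configuration has 2 additional pairs, contributing +2 × 216 = +432 kJ/mol.
Combining: -756 + 432 = -324 kJ/mol.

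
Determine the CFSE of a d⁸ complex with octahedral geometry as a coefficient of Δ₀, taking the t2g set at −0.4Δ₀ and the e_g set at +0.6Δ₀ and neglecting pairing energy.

-1.2 Δ₀

Configuration: t2g^6 e_g^2.
CFSE = 6(-0.4Δ₀) + 2(0.6Δ₀) = -2.4Δ₀ + 1.2Δ₀ = -1.2Δ₀.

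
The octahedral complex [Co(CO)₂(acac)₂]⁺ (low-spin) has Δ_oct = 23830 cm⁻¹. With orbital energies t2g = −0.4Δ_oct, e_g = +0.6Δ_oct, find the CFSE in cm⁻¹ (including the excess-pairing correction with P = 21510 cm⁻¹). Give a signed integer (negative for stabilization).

Ligand charges: 2×(+0) from CO and 2×(-1) from acac⁻ sum to -2; with overall charge +1, Co is +3.
Co is in group 9, so Co³⁺ is d⁶ (9 − 3 = 6).
The d⁶ electrons fill as t2g^6 e_g^0.
Orbital CFSE = 6(-0.4) + 0(0.6) = -2.4Δ_oct = -2.4 × 23830 = -57192 cm⁻¹.
High-spin d⁶ would be t2g^4 e_g^2 with 1 pair; low-spin has 3, so 2 excess pairs cost +2P = +43020 cm⁻¹.
Net CFSE = -57192 + 43020 = -14172 cm⁻¹.

-14172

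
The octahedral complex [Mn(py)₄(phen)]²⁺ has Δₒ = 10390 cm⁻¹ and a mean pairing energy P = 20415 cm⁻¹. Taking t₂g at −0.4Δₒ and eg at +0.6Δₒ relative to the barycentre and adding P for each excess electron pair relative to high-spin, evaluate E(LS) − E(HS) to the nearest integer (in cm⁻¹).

20050

Ligand charges: 4×(+0) from py and 1×(+0) from phen sum to +0; with overall charge +2, Mn is +2.
Mn sits in group 7; removing 2 electrons leaves Mn²⁺ with 7 − 2 = 5 d electrons.
In the high-spin limit (t₂g³ eg²) the orbital term is 0.0Δₒ = 0 cm⁻¹, with no excess pairing.
Low-spin: t₂g⁵ eg⁰, orbital CFSE = -2.0Δₒ = -20780 cm⁻¹; plus 2 excess pairs × P = +40830 cm⁻¹; total 20050 cm⁻¹.
E(LS) − E(HS) = 20050 − (0) = 20050 cm⁻¹.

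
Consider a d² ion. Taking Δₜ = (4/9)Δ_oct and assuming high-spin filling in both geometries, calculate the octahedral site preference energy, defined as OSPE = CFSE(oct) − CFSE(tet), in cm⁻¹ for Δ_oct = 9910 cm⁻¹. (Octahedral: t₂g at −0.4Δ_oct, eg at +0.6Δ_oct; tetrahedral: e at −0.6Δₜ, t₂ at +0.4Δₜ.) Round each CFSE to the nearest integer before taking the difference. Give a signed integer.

Octahedral high-spin t₂g² eg⁰: CFSE = -0.8 × 9910 = -7928 cm⁻¹.
Tetrahedral e² t₂⁰ gives -1.2Δₜ = -1.2 × (4/9) × 9910 = -5285 cm⁻¹.
Subtracting, OSPE = -7928 − (-5285) = -2643 cm⁻¹.

-2643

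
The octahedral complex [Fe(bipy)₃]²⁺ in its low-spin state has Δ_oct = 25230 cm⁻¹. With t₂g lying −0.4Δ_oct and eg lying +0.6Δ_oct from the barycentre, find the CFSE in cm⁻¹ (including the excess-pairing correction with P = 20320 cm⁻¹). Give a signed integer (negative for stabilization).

-19912

bipy is neutral, so the +2 overall charge sits on Fe: oxidation state +2.
Fe sits in group 8; removing 2 electrons leaves Fe²⁺ with 8 − 2 = 6 d electrons.
The d⁶ electrons fill as t₂g⁶ eg⁰.
Orbital CFSE = 6(-0.4) + 0(0.6) = -2.4Δ_oct = -2.4 × 25230 = -60552 cm⁻¹.
Relative to high-spin t₂g⁴ eg² (1 paired), the low-spin configuration has 2 additional pairs, contributing +2 × 20320 = +40640 cm⁻¹.
Net CFSE = -60552 + 40640 = -19912 cm⁻¹.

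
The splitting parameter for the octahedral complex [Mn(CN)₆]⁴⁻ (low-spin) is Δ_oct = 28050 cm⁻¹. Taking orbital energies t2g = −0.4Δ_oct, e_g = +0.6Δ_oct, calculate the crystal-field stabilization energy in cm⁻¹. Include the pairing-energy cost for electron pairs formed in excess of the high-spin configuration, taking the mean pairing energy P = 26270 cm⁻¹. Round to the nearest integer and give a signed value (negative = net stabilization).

Each CN⁻ contributes -1; 6 × (-1) = -6. With overall charge -4, Mn is in the +2 oxidation state.
Mn sits in group 7; removing 2 electrons leaves Mn²⁺ with 7 − 2 = 5 d electrons.
Electron filling gives t2g^5 e_g^0.
Orbital CFSE = 5(-0.4) + 0(0.6) = -2.0Δ_oct = -2.0 × 28050 = -56100 cm⁻¹.
High-spin d⁵ would be t2g^3 e_g^2 with 0 pairs; low-spin has 2, so 2 excess pairs cost +2P = +52540 cm⁻¹.
Net CFSE = -56100 + 52540 = -3560 cm⁻¹.

-3560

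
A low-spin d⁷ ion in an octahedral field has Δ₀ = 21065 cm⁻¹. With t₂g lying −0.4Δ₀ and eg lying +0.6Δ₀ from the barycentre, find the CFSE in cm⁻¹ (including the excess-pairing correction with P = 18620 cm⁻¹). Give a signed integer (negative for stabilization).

-19297

The d⁷ electrons fill as t₂g⁶ eg¹.
The orbital stabilization is -1.8Δ₀ = -1.8 × 21065 = -37917 cm⁻¹.
Relative to high-spin t₂g⁵ eg² (2 paired), the low-spin configuration has 1 additional pair, contributing +1 × 18620 = +18620 cm⁻¹.
Net CFSE = -37917 + 18620 = -19297 cm⁻¹.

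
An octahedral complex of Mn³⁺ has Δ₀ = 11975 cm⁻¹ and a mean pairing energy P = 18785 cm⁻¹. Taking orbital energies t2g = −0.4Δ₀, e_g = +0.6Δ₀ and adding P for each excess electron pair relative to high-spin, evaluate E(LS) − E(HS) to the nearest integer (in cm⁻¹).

Mn³⁺: group 7, so d-count = 7 − 3 = 4.
In the high-spin limit (t2g^3 e_g^1) the orbital term is -0.6Δ₀ = -7185 cm⁻¹, with no excess pairing.
For low-spin the configuration is t2g^4 e_g^0: orbital energy -1.6 × 11975 = -19160 cm⁻¹, and 1 additional pair relative to high-spin adds 18785 cm⁻¹, giving -375 cm⁻¹.
Thus E(LS) − E(HS) = 6810 cm⁻¹.

6810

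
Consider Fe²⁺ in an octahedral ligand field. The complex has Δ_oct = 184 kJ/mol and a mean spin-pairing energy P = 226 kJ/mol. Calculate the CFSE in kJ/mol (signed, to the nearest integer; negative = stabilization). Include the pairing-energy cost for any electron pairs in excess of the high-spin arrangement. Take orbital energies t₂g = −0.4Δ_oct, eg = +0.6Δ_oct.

Fe sits in group 8; removing 2 electrons leaves Fe²⁺ with 8 − 2 = 6 d electrons.
With Δ_oct < P the complex is high-spin.
Filling d⁶ accordingly: t₂g⁴ eg².
Orbital CFSE = -0.4Δ_oct = -0.4 × 184 = -74 kJ/mol.
High-spin has no excess pairs, so no pairing correction applies.

-74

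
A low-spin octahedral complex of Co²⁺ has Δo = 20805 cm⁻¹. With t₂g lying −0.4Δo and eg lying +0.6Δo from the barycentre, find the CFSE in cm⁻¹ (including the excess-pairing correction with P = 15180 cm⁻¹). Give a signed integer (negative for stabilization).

-22269

Co is in group 9, so Co²⁺ is d⁷ (9 − 2 = 7).
Electron filling gives t₂g⁶ eg¹.
Orbital CFSE = 6(-0.4) + 1(0.6) = -1.8Δo = -1.8 × 20805 = -37449 cm⁻¹.
Relative to high-spin t₂g⁵ eg² (2 paired), the low-spin configuration has 1 additional pair, contributing +1 × 15180 = +15180 cm⁻¹.
Combining: -37449 + 15180 = -22269 cm⁻¹.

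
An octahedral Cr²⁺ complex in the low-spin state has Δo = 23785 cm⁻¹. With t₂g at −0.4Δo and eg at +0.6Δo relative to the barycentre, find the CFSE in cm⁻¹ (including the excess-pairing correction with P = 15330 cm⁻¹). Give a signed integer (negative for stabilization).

Cr sits in group 6; removing 2 electrons leaves Cr²⁺ with 6 − 2 = 4 d electrons.
The d⁴ electrons fill as t₂g⁴ eg⁰.
The orbital stabilization is -1.6Δo = -1.6 × 23785 = -38056 cm⁻¹.
Pairing penalty: 1 pair vs 0 in the high-spin reference → 1 extra × P = 15330 cm⁻¹.
Overall CFSE = -38056 + 15330 = -22726 cm⁻¹.

-22726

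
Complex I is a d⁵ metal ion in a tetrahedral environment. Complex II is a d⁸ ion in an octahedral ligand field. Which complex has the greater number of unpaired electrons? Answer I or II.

I

I: With tetrahedral geometry the complex is necessarily high-spin; e² t₂³ → 5 unpaired.
II: t2g^6 e_g^2 → 2 unpaired.
So I has more unpaired electrons.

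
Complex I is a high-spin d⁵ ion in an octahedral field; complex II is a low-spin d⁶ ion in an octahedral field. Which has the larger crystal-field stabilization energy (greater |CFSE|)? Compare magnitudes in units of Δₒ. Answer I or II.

I: t2g^3 e_g^2, CFSE = 0.0Δₒ.
II: t2g^6 e_g^0, CFSE = -2.4Δₒ.
So II has the larger |CFSE|.

II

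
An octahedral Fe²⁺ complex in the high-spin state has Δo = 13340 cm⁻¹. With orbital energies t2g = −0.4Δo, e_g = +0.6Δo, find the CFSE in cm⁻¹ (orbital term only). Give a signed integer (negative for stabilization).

Group 8 minus oxidation state +2 gives a d⁶ configuration for Fe²⁺.
The d⁶ electrons fill as t2g^4 e_g^2.
The orbital stabilization is -0.4Δo = -0.4 × 13340 = -5336 cm⁻¹.

-5336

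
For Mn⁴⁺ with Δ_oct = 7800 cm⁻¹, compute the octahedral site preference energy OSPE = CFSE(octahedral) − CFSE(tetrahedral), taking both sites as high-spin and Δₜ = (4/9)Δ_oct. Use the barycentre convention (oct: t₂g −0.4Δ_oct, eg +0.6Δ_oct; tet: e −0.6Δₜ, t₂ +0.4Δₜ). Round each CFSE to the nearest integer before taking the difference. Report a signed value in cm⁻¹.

Mn⁴⁺: group 7, so d-count = 7 − 4 = 3.
Octahedral high-spin t₂g³ eg⁰: CFSE = -1.2 × 7800 = -9360 cm⁻¹.
Tetrahedral e² t₂¹ gives -0.8Δₜ = -0.8 × (4/9) × 7800 = -2773 cm⁻¹.
OSPE = -9360 − (-2773) = -6587 cm⁻¹.

-6587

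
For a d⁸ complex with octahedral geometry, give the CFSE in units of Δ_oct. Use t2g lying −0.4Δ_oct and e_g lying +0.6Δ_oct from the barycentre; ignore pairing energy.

Configuration: t2g^6 e_g^2.
CFSE = 6(-0.4Δ_oct) + 2(0.6Δ_oct) = -2.4Δ_oct + 1.2Δ_oct = -1.2Δ_oct.

-1.2 Δ_oct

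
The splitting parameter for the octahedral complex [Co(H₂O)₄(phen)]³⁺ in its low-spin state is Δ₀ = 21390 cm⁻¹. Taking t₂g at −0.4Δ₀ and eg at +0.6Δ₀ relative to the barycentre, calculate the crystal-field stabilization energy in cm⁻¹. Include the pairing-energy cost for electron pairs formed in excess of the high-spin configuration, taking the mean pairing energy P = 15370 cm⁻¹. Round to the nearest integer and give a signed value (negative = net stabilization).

Ligand charges: 4×(+0) from H₂O and 1×(+0) from phen sum to +0; with overall charge +3, Co is +3.
Co³⁺: group 9, so d-count = 9 − 3 = 6.
Configuration: t₂g⁶ eg⁰.
CFSE(orbital) = 6×(-0.4Δ₀) + 0×(0.6Δ₀) = -2.4Δ₀; with Δ₀ = 21390 cm⁻¹ that is -51336 cm⁻¹.
Pairing penalty: 3 pairs vs 1 in the high-spin reference → 2 extra × P = 30740 cm⁻¹.
Overall CFSE = -51336 + 30740 = -20596 cm⁻¹.

-20596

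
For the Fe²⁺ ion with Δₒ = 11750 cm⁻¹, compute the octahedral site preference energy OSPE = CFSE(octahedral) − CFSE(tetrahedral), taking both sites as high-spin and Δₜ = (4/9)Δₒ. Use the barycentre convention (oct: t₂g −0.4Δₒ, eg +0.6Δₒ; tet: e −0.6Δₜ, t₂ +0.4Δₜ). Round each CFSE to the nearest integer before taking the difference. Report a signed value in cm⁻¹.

Fe²⁺: group 8, so d-count = 8 − 2 = 6.
Octahedral (high-spin): t₂g⁴ eg², CFSE = 4(−0.4) + 2(+0.6) = -0.4Δₒ = -0.4 × 11750 = -4700 cm⁻¹.
Tetrahedral e³ t₂³ gives -0.6Δₜ = -0.6 × (4/9) × 11750 = -3133 cm⁻¹.
OSPE = -4700 − (-3133) = -1567 cm⁻¹.

-1567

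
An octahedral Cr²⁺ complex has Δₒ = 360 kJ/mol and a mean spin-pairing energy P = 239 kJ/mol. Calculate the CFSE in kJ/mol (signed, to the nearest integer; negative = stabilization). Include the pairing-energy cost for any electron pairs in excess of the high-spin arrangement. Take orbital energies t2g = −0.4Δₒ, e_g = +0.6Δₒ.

-337

Cr is in group 6, so Cr²⁺ is d⁴ (6 − 2 = 4).
Δₒ > P, so pairing is preferred: the ground state is low-spin.
That gives t2g^4 e_g^0.
Orbital CFSE = -1.6Δₒ = -1.6 × 360 = -576 kJ/mol.
Excess pairs vs high-spin: 1 − 0 = 1; pairing cost = +239 kJ/mol.
Net CFSE = -576 + 239 = -337 kJ/mol.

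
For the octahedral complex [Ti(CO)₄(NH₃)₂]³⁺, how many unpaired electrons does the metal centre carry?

1

Ligand charges: 4×(+0) from CO and 2×(+0) from NH₃ sum to +0; with overall charge +3, Ti is +3.
Ti sits in group 4; removing 3 electrons leaves Ti³⁺ with 4 − 3 = 1 d electrons.
Configuration: t2g^1 e_g^0, giving 1 unpaired electron.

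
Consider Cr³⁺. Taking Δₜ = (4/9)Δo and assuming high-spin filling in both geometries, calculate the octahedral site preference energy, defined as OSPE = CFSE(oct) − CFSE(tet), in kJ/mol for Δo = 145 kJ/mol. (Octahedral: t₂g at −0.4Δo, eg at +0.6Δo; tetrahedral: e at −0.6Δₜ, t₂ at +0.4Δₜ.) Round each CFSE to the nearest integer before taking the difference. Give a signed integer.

Cr³⁺: group 6, so d-count = 6 − 3 = 3.
In an octahedral site d³ (HS) is t2g^3 e_g^0, giving CFSE(oct) = -1.2Δo = -174 kJ/mol.
Tetrahedral: e^2 t2^1, CFSE = 2(−0.6) + 1(+0.4) = -0.8Δₜ = -0.8 × (4/9) × 145 = -52 kJ/mol.
Subtracting, OSPE = -174 − (-52) = -122 kJ/mol.

-122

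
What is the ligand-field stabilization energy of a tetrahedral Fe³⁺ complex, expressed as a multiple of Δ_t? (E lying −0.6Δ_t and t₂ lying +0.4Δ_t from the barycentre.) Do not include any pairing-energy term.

Fe³⁺: group 8, so d-count = 8 − 3 = 5.
With tetrahedral geometry the complex is necessarily high-spin.
Configuration: e² t₂³.
CFSE = 2(-0.6Δ_t) + 3(0.4Δ_t) = -1.2Δ_t + 1.2Δ_t = 0.0Δ_t.

0.0 Δ_t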